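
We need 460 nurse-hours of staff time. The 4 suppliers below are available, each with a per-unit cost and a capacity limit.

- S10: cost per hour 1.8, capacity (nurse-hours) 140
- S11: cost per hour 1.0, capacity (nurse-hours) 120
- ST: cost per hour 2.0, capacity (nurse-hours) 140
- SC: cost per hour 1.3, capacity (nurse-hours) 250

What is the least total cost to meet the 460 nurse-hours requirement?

607

Cheapest first:
Take 120 from S11 at 1.0 — need 340 more.
Take 250 from SC at 1.3 — need 90 more.
Take 90 from S10 at 1.8 to finish.
ST: unused.
Cost = 120×1.0 + 250×1.3 + 90×1.8 = 607.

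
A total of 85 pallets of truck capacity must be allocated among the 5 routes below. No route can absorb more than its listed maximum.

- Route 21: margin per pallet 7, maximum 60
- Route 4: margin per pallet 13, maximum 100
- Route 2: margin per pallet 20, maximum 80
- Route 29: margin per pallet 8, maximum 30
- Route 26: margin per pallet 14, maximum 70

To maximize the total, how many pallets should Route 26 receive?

5

Rank by margin per pallet: Route 2 20 > Route 26 14 > Route 4 13 > Route 29 8 > Route 21 7.
Route 2 takes 80 to reach its cap of 80 → 5 left.
Route 26: +5 (room for 70) → 5. Pool exhausted.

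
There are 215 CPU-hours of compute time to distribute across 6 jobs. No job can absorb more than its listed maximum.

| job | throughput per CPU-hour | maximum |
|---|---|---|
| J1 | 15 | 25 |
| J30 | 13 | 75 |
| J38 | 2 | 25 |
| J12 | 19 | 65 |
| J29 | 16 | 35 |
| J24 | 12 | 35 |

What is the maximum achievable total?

Order the jobs by throughput per CPU-hour: J12 19 > J29 16 > J1 15 > J30 13 > J24 12 > J38 2.
J12: +65 to 65 (cap) — 150 left.
Give J29 35 to hit its cap of 35 — 115 left.
J1 takes 25 to reach its cap of 25 — 90 left.
J30 takes 75 to reach its cap of 75 — 15 left.
J24 has room for 35 but only 15 remain, so it gets 15.
Total = 15×25 + 13×75 + 19×65 + 16×35 + 12×15 = 3325.

3325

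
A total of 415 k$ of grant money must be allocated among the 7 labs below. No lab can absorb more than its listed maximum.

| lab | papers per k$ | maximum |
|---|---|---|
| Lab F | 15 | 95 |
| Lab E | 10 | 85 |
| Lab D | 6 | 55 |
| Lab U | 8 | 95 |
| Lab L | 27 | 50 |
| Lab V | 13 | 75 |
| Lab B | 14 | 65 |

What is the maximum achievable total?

Rank by papers per k$: Lab L 27 > Lab F 15 > Lab B 14 > Lab V 13 > Lab E 10 > Lab U 8 > Lab D 6.
Lab L takes 50 to reach its cap of 50 → 365 left.
Give Lab F 95 to hit its cap of 95 → 270 left.
Give Lab B 65 to hit its cap of 65 → 205 left.
Give Lab V 75 to hit its cap of 75 → 130 left.
Give Lab E 85 to hit its cap of 85 → 45 left.
Lab U has room for 95 but only 45 remain, so it gets 45.
Total = 15×95 + 10×85 + 8×45 + 27×50 + 13×75 + 14×65 = 5870.

5870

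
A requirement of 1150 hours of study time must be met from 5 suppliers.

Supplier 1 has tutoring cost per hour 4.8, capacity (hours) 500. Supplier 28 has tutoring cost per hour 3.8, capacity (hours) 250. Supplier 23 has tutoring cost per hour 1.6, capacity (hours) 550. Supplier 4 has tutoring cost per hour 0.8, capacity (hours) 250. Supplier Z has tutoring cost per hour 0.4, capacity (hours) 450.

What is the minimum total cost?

Fill from the cheapest supplier first.
Supplier Z (0.4): use full 450 → 700 hours to go.
Supplier 4 at 0.8: take all 250 hours → 450 still needed.
Supplier 23 at 1.6: take 450 of its 550 → requirement met.
Supplier 28, Supplier 1: unused.
Cost = 450×0.4 + 250×0.8 + 450×1.6 = 1100.

1100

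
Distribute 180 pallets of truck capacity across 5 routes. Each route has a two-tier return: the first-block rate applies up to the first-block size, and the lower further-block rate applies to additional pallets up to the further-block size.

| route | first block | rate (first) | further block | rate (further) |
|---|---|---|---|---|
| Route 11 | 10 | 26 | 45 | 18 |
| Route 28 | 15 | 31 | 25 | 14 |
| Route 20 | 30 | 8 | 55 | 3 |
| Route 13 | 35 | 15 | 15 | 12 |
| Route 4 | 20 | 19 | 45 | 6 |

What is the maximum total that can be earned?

3090

Treat each block as its own option and order by rate: Route 28/tier1 31 > Route 11/tier1 26 > Route 4/tier1 19 > Route 11/tier2 18 > Route 13/tier1 15 > Route 28/tier2 14 > Route 13/tier2 12 > Route 20/tier1 8 > Route 4/tier2 6 > Route 20/tier2 3.
Route 28/tier1 (31): +15 → 165 left.
Route 11 tier1 at 26: fill all 10 → 155 left.
Route 4 tier1 at 19: fill all 20 → 135 left.
Route 11 tier2 at 18: fill all 45 → 90 left.
Fill Route 13 tier1 block (35 at 15) → 55 left.
Fill Route 28 tier2 block (25 at 14) → 30 left.
Route 13 tier2 at 12: fill all 15 → 15 left.
Route 20 tier1 at 8: only 15 left, fill 15.
Total = 31×15 + 26×10 + 19×20 + 18×45 + 15×35 + 14×25 + 12×15 + 8×15 = 3090.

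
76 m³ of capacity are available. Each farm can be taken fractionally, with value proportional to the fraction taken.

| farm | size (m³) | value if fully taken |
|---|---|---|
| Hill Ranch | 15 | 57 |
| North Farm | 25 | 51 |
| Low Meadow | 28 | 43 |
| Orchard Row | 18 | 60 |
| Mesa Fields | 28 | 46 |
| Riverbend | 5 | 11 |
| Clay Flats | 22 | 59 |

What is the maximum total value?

219.64

Best value per unit of size first: Hill Ranch 57/15≈3.8, Orchard Row 60/18≈3.33, Clay Flats 59/22≈2.68, Riverbend 11/5≈2.2, North Farm 51/25≈2.04, Mesa Fields 46/28≈1.64, Low Meadow 43/28≈1.54.
Take all of Hill Ranch (15 m³, value 57) — 61 m³ left.
All 18 m³ of Orchard Row fit (value 60) — 43 remain.
All 22 m³ of Clay Flats fit (value 59) — 21 remain.
Riverbend: take in full, 5 m³ for value 11 — 16 left.
Only 16 m³ remain; take 16/25 of North Farm for value 51×16/25 = 32.64.
Total value = 219.64.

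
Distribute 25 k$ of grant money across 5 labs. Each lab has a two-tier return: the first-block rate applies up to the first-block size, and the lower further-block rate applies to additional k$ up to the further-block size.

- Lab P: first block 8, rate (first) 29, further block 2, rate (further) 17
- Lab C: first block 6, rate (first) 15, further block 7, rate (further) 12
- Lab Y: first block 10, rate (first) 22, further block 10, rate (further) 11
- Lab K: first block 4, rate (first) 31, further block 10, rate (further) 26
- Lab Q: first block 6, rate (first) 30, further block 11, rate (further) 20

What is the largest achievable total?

718

Order all 10 blocks by rate: Lab K/first 31 > Lab Q/first 30 > Lab P/first 29 > Lab K/second 26 > Lab Y/first 22 > Lab Q/second 20 > Lab P/second 17 > Lab C/first 15 > Lab C/second 12 > Lab Y/second 11.
Lab K/first (31): +4 — 21 left.
Lab Q/first (30): +6 — 15 left.
Lab P first at 29: fill all 8 — 7 left.
7 remain; put them into Lab K second at 26.
Total = 31×4 + 30×6 + 29×8 + 26×7 = 718.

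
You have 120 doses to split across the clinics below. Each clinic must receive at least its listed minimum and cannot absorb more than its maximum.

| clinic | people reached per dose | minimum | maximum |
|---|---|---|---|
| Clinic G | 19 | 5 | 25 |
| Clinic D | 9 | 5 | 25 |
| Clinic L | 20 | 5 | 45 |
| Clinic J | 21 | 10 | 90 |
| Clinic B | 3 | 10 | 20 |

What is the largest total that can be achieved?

Meeting every minimum uses 5+5+5+10+10 = 35 doses, leaving 85.
Order the clinics by people reached per dose: Clinic J 21 > Clinic L 20 > Clinic G 19 > Clinic D 9 > Clinic B 3.
Clinic J takes 80 more to reach its cap of 90 ; 5 left.
Clinic L has room for 40 more but only 5 remain, so it gets 10.
Total = 19×5 + 9×5 + 20×10 + 21×90 + 3×10 = 2260.

2260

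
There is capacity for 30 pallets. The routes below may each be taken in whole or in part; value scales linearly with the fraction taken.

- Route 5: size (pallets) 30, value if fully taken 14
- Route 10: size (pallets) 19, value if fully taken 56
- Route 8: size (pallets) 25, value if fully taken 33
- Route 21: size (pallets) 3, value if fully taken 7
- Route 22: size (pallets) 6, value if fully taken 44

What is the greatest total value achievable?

Sort by value density: Route 22 44/6≈7.33, Route 10 56/19≈2.95, Route 21 7/3≈2.33, Route 8 33/25≈1.32, Route 5 14/30≈0.467.
Take all of Route 22 (6 pallets, value 44) ; 24 pallets left.
All 19 pallets of Route 10 fit (value 56) ; 5 remain.
Route 21: take in full, 3 pallets for value 7 ; 2 left.
2 pallets left: a 2/25 share of Route 8 gives 33×2/25 = 2.64.
Total value = 109.64.

109.64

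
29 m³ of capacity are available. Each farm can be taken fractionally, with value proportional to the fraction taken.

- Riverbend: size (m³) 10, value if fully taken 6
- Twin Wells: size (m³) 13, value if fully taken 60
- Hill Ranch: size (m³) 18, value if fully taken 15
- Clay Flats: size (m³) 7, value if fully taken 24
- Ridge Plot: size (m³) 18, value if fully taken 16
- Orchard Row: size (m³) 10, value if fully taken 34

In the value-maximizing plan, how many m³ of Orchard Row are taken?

9

Rank by value-to-size ratio: Twin Wells 60/13≈4.62, Clay Flats 24/7≈3.43, Orchard Row 34/10≈3.4, Ridge Plot 16/18≈0.889, Hill Ranch 15/18≈0.833, Riverbend 6/10≈0.6.
Twin Wells: take in full, 13 m³ for value 60 → 16 left.
All 7 m³ of Clay Flats fit (value 24) → 9 remain.
Only 9 m³ remain; take 9/10 of Orchard Row for value 34×9/10 = 30.6.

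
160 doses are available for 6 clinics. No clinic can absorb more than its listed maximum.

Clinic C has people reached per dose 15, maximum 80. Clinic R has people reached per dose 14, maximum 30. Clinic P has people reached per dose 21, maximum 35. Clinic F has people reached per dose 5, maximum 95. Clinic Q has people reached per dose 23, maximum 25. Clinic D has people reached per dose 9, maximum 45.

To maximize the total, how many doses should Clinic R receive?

Order the clinics by people reached per dose: Clinic Q 23 > Clinic P 21 > Clinic C 15 > Clinic R 14 > Clinic D 9 > Clinic F 5.
Clinic Q: +25 to 25 (cap) ; 135 left.
Give Clinic P 35 to hit its cap of 35 ; 100 left.
Give Clinic C 80 to hit its cap of 80 ; 20 left.
Clinic R: +20 (room for 30) → 20. Pool exhausted.

20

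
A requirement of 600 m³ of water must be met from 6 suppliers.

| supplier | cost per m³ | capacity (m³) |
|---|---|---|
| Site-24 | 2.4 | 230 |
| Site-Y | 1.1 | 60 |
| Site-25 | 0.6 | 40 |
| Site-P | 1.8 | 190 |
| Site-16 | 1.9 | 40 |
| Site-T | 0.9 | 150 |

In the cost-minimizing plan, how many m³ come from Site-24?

120

Fill from the cheapest supplier first.
Take 40 from Site-25 at 0.6 → need 560 more.
Site-T (0.9): use full 150 → 410 m³ to go.
Site-Y at 1.1: take all 60 m³ → 350 still needed.
Take 190 from Site-P at 1.8 → need 160 more.
Site-16 at 1.9: take all 40 m³ → 120 still needed.
Take 120 from Site-24 at 2.4 to finish.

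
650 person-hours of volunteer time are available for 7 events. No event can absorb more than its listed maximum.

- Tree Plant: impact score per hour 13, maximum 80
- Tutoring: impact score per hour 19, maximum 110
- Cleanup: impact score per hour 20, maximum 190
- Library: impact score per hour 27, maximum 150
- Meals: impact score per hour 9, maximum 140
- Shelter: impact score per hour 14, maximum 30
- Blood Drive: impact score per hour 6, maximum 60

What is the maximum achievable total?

Rank by impact score per hour: Library 27 > Cleanup 20 > Tutoring 19 > Shelter 14 > Tree Plant 13 > Meals 9 > Blood Drive 6.
Library: +150 to 150 (cap) ; 500 left.
Cleanup: +190 to 190 (cap) ; 310 left.
Give Tutoring 110 to hit its cap of 110 ; 200 left.
Shelter: +30 to 30 (cap) ; 170 left.
Tree Plant: +80 to 80 (cap) ; 90 left.
Meals has room for 140 but only 90 remain, so it gets 90.
Total = 13×80 + 19×110 + 20×190 + 27×150 + 9×90 + 14×30 = 12210.

12210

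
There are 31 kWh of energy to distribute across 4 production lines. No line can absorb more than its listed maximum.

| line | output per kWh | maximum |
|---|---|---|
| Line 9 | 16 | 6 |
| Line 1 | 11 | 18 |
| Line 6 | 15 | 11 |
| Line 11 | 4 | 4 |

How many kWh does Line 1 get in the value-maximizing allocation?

14

Rank by output per kWh: Line 9 16 > Line 6 15 > Line 1 11 > Line 11 4.
Line 9: +6 to 6 (cap) — 25 left.
Give Line 6 11 to hit its cap of 11 — 14 left.
Line 1 has room for 18 but only 14 remain, so it gets 14.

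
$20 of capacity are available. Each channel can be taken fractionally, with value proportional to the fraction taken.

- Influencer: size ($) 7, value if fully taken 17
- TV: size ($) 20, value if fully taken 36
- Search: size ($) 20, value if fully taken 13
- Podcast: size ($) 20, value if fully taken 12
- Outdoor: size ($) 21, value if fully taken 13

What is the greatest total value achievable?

Rank by value-to-size ratio: Influencer 17/7≈2.43, TV 36/20≈1.8, Search 13/20≈0.65, Outdoor 13/21≈0.619, Podcast 12/20≈0.6.
Influencer: take in full, 7 $ for value 17 ; 13 left.
13 $ left: a 13/20 share of TV gives 36×13/20 = 23.4.
Total value = 40.4.

40.4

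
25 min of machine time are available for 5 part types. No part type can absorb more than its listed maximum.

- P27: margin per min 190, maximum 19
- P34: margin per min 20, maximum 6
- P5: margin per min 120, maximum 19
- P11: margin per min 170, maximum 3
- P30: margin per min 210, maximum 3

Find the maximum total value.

Highest margin per min first: P30 210 > P27 190 > P11 170 > P5 120 > P34 20.
P30 takes 3 to reach its cap of 3 → 22 left.
P27: +19 to 19 (cap) → 3 left.
P11 takes 3 to reach its cap of 3 → 0 left.
Total = 190×19 + 170×3 + 210×3 = 4750.

4750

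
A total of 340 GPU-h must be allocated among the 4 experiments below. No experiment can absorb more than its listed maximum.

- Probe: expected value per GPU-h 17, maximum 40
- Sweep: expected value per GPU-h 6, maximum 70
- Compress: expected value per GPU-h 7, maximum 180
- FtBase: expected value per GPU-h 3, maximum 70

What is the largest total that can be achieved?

Rank by expected value per GPU-h: Probe 17 > Compress 7 > Sweep 6 > FtBase 3.
Give Probe 40 to hit its cap of 40 → 300 left.
Compress: +180 to 180 (cap) → 120 left.
Sweep takes 70 to reach its cap of 70 → 50 left.
FtBase: +50 (room for 70) → 50. Pool exhausted.
Total = 17×40 + 6×70 + 7×180 + 3×50 = 2510.

2510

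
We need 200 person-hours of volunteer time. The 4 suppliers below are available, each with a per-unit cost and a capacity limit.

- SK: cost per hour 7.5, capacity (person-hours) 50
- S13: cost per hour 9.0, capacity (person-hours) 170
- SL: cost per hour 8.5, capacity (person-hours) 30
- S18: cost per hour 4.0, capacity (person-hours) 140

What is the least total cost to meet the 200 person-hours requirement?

1020

Fill from the cheapest supplier first.
S18 at 4.0: take all 140 person-hours ; 60 still needed.
SK (7.5): use full 50 ; 10 person-hours to go.
Take 10 from SL at 8.5 to finish.
S13: unused.
Cost = 140×4.0 + 50×7.5 + 10×8.5 = 1020.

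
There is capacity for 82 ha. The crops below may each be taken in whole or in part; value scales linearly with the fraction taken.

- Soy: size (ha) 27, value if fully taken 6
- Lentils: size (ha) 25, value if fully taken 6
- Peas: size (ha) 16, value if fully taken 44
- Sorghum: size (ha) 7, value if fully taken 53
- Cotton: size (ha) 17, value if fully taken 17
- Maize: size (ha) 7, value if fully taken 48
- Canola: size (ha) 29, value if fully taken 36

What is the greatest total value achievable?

199.44

Rank by value-to-size ratio: Sorghum 53/7≈7.57, Maize 48/7≈6.86, Peas 44/16≈2.75, Canola 36/29≈1.24, Cotton 17/17≈1, Lentils 6/25≈0.24, Soy 6/27≈0.222.
All 7 ha of Sorghum fit (value 53) — 75 remain.
Take all of Maize (7 ha, value 48) — 68 ha left.
All 16 ha of Peas fit (value 44) — 52 remain.
Canola: take in full, 29 ha for value 36 — 23 left.
Cotton: take in full, 17 ha for value 17 — 6 left.
Only 6 ha remain; take 6/25 of Lentils for value 6×6/25 = 1.44.
Total value = 199.44.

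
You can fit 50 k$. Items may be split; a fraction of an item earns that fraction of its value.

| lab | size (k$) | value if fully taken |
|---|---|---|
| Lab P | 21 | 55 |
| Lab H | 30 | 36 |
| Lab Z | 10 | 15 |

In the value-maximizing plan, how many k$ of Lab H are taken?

Best value per unit of size first: Lab P 55/21≈2.62, Lab Z 15/10≈1.5, Lab H 36/30≈1.2.
All 21 k$ of Lab P fit (value 55) — 29 remain.
Lab Z: take in full, 10 k$ for value 15 — 19 left.
Fill the last 19 k$ with part of Lab H: 19/30 of it earns 22.8.

19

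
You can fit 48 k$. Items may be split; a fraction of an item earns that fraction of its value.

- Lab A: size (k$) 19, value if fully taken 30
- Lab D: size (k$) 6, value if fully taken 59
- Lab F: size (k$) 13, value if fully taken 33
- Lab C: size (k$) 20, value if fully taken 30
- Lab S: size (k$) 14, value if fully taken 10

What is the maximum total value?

137

Best value per unit of size first: Lab D 59/6≈9.83, Lab F 33/13≈2.54, Lab A 30/19≈1.58, Lab C 30/20≈1.5, Lab S 10/14≈0.714.
Lab D: take in full, 6 k$ for value 59 → 42 left.
Take all of Lab F (13 k$, value 33) → 29 k$ left.
All 19 k$ of Lab A fit (value 30) → 10 remain.
Only 10 k$ remain; take 10/20 of Lab C for value 30×10/20 = 15.
Total value = 137.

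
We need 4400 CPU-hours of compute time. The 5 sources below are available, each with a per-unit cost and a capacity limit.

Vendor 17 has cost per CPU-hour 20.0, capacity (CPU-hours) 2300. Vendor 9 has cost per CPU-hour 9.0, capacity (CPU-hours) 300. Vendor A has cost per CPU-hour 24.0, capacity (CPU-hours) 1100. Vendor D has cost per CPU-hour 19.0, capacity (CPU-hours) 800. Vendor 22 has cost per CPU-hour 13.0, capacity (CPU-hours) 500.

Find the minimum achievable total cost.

82400

Fill from the cheapest source first.
Vendor 9 at 9.0: take all 300 CPU-hours → 4100 still needed.
Take 500 from Vendor 22 at 13.0 → need 3600 more.
Take 800 from Vendor D at 19.0 → need 2800 more.
Take 2300 from Vendor 17 at 20.0 → need 500 more.
Vendor A (24.0): take the remaining 500 → done.
Cost = 300×9.0 + 500×13.0 + 800×19.0 + 2300×20.0 + 500×24.0 = 82400.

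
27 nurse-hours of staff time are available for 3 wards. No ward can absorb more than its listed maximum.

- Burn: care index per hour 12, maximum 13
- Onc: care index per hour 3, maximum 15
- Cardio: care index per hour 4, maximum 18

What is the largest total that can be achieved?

Order the wards by care index per hour: Burn 12 > Cardio 4 > Onc 3.
Burn: +13 to 13 (cap) → 14 left.
Only 14 left; Cardio takes them to reach 14.
Total = 12×13 + 4×14 = 212.

212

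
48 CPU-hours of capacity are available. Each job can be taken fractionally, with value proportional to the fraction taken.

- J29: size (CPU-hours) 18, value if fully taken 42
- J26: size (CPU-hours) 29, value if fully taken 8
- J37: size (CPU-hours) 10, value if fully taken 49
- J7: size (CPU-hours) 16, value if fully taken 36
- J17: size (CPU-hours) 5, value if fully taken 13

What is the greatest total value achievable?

Rank by value-to-size ratio: J37 49/10≈4.9, J17 13/5≈2.6, J29 42/18≈2.33, J7 36/16≈2.25, J26 8/29≈0.276.
All 10 CPU-hours of J37 fit (value 49) ; 38 remain.
J17: take in full, 5 CPU-hours for value 13 ; 33 left.
All 18 CPU-hours of J29 fit (value 42) ; 15 remain.
15 CPU-hours left: a 15/16 share of J7 gives 36×15/16 = 33.75.
Total value = 137.75.

137.75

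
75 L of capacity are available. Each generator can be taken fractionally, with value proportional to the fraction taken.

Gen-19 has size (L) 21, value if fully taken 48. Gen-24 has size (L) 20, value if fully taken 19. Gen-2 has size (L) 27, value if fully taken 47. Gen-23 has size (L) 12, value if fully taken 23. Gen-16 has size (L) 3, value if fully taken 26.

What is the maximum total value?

155.4

Best value per unit of size first: Gen-16 26/3≈8.67, Gen-19 48/21≈2.29, Gen-23 23/12≈1.92, Gen-2 47/27≈1.74, Gen-24 19/20≈0.95.
Gen-16: take in full, 3 L for value 26 ; 72 left.
All 21 L of Gen-19 fit (value 48) ; 51 remain.
Take all of Gen-23 (12 L, value 23) ; 39 L left.
All 27 L of Gen-2 fit (value 47) ; 12 remain.
12 L left: a 12/20 share of Gen-24 gives 19×12/20 = 11.4.
Total value = 155.4.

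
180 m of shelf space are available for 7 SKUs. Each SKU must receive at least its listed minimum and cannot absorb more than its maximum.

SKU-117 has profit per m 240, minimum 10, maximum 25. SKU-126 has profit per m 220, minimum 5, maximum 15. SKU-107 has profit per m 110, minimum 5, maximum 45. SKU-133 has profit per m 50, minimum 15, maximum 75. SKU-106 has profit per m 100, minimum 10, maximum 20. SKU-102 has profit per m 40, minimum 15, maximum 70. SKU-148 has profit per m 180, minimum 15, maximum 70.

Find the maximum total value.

27550

Meeting every minimum uses 10+5+5+15+10+15+15 = 75 m, leaving 105.
Highest profit per m first: SKU-117 240 > SKU-126 220 > SKU-148 180 > SKU-107 110 > SKU-106 100 > SKU-133 50 > SKU-102 40.
Give SKU-117 15 more to hit its cap of 25 — 90 left.
SKU-126 takes 10 more to reach its cap of 15 — 80 left.
SKU-148 takes 55 more to reach its cap of 70 — 25 left.
SKU-107 has room for 40 more but only 25 remain, so it gets 30.
Total = 240×25 + 220×15 + 110×30 + 50×15 + 100×10 + 40×15 + 180×70 = 27550.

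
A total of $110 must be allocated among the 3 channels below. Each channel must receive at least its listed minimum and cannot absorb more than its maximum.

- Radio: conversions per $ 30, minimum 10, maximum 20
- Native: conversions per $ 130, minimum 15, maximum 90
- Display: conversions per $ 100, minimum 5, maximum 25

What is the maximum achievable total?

13000

Meeting every minimum uses 10+15+5 = 30 $, leaving 80.
Highest conversions per $ first: Native 130 > Display 100 > Radio 30.
Native takes 75 more to reach its cap of 90 → 5 left.
Display: +5 (room for 20) → 10. Pool exhausted.
Total = 30×10 + 130×90 + 100×10 = 13000.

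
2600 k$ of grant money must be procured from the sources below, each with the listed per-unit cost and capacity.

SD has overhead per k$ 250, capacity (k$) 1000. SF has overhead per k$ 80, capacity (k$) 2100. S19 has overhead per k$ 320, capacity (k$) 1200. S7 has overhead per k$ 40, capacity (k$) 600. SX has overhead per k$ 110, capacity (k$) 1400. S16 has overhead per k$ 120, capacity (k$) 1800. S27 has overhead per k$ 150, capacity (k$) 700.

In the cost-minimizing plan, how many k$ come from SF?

2000

Fill from the cheapest source first.
S7 at 40: take all 600 k$ → 2000 still needed.
SF at 80: take 2000 of its 2100 → requirement met.
SX, S16, S27, SD, S19: unused.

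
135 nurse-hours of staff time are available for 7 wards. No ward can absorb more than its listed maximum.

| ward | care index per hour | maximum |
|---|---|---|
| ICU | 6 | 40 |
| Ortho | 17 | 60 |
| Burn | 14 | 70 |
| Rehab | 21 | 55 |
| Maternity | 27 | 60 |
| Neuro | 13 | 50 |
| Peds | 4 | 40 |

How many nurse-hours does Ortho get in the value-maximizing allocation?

Highest care index per hour first: Maternity 27 > Rehab 21 > Ortho 17 > Burn 14 > Neuro 13 > ICU 6 > Peds 4.
Maternity takes 60 to reach its cap of 60 ; 75 left.
Rehab takes 55 to reach its cap of 55 ; 20 left.
Ortho: +20 (room for 60) → 20. Pool exhausted.

20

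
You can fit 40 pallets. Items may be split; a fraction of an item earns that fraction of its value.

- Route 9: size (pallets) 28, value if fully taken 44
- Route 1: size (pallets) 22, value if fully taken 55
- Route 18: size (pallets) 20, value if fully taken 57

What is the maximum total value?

Rank by value-to-size ratio: Route 18 57/20≈2.85, Route 1 55/22≈2.5, Route 9 44/28≈1.57.
Take all of Route 18 (20 pallets, value 57) ; 20 pallets left.
Only 20 pallets remain; take 20/22 of Route 1 for value 55×20/22 = 50.
Total value = 107.

107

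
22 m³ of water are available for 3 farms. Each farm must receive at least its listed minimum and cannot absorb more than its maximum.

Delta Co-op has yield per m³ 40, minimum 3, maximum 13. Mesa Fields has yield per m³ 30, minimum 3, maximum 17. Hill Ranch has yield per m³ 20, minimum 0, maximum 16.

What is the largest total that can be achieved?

790

Meeting every minimum uses 3+3+0 = 6 m³, leaving 16.
Rank by yield per m³: Delta Co-op 40 > Mesa Fields 30 > Hill Ranch 20.
Give Delta Co-op 10 more to hit its cap of 13 → 6 left.
Mesa Fields has room for 14 more but only 6 remain, so it gets 9.
Total = 40×13 + 30×9 = 790.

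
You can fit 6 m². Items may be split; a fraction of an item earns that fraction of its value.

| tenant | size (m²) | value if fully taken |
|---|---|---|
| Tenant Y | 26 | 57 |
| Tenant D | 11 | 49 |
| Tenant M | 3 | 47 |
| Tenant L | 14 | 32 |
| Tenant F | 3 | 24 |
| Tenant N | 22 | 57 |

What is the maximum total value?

Best value per unit of size first: Tenant M 47/3≈15.7, Tenant F 24/3≈8, Tenant D 49/11≈4.45, Tenant N 57/22≈2.59, Tenant L 32/14≈2.29, Tenant Y 57/26≈2.19.
All 3 m² of Tenant M fit (value 47) ; 3 remain.
Take all of Tenant F (3 m², value 24) ; 0 m² left.
Total value = 71.

71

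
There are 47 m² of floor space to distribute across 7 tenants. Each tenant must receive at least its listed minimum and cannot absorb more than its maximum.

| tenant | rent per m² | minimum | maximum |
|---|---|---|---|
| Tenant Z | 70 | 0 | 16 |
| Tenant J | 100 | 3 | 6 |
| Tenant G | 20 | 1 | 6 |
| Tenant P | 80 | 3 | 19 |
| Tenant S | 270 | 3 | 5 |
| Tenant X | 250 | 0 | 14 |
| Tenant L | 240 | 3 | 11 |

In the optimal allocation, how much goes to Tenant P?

10

Meeting every minimum uses 0+3+1+3+3+0+3 = 13 m², leaving 34.
Highest rent per m² first: Tenant S 270 > Tenant X 250 > Tenant L 240 > Tenant J 100 > Tenant P 80 > Tenant Z 70 > Tenant G 20.
Tenant S takes 2 more to reach its cap of 5 — 32 left.
Give Tenant X 14 more to hit its cap of 14 — 18 left.
Give Tenant L 8 more to hit its cap of 11 — 10 left.
Give Tenant J 3 more to hit its cap of 6 — 7 left.
Tenant P: +7 (room for 16) → 10. Pool exhausted.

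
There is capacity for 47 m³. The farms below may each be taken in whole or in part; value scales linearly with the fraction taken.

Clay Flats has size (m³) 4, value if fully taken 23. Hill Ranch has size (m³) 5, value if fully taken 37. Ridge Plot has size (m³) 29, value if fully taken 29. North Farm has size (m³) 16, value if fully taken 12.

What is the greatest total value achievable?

95.75

Rank by value-to-size ratio: Hill Ranch 37/5≈7.4, Clay Flats 23/4≈5.75, Ridge Plot 29/29≈1, North Farm 12/16≈0.75.
Take all of Hill Ranch (5 m³, value 37) — 42 m³ left.
Take all of Clay Flats (4 m³, value 23) — 38 m³ left.
All 29 m³ of Ridge Plot fit (value 29) — 9 remain.
Fill the last 9 m³ with part of North Farm: 9/16 of it earns 6.75.
Total value = 95.75.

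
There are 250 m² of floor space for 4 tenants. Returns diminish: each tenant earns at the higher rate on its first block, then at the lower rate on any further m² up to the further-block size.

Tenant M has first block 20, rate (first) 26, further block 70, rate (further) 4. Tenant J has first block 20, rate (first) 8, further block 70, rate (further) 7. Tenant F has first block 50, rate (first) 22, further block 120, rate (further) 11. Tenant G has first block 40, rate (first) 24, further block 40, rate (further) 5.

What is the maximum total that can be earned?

Treat each block as its own option and order by rate: Tenant M/tier1 26 > Tenant G/tier1 24 > Tenant F/tier1 22 > Tenant F/tier2 11 > Tenant J/tier1 8 > Tenant J/tier2 7 > Tenant G/tier2 5 > Tenant M/tier2 4.
Fill Tenant M tier1 block (20 at 26) → 230 left.
Tenant G/tier1 (24): +40 → 190 left.
Fill Tenant F tier1 block (50 at 22) → 140 left.
Fill Tenant F tier2 block (120 at 11) → 20 left.
Tenant J tier1 at 8: fill all 20 → 0 left.
Total = 26×20 + 24×40 + 22×50 + 11×120 + 8×20 = 4060.

4060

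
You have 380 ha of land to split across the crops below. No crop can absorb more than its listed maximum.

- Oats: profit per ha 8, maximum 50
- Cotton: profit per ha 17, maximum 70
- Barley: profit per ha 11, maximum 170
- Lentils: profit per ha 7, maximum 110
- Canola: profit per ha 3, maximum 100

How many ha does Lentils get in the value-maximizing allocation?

Rank by profit per ha: Cotton 17 > Barley 11 > Oats 8 > Lentils 7 > Canola 3.
Cotton takes 70 to reach its cap of 70 ; 310 left.
Give Barley 170 to hit its cap of 170 ; 140 left.
Oats takes 50 to reach its cap of 50 ; 90 left.
Lentils: +90 (room for 110) → 90. Pool exhausted.

90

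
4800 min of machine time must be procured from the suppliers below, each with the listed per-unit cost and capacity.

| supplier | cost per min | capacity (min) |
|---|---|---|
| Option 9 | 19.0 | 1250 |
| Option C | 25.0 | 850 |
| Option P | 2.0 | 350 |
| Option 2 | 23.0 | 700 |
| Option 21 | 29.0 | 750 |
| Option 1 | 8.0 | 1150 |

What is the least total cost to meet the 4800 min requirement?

Use suppliers in increasing cost order.
Take 350 from Option P at 2.0 — need 4450 more.
Option 1 at 8.0: take all 1150 min — 3300 still needed.
Take 1250 from Option 9 at 19.0 — need 2050 more.
Take 700 from Option 2 at 23.0 — need 1350 more.
Take 850 from Option C at 25.0 — need 500 more.
Take 500 from Option 21 at 29.0 to finish.
Cost = 350×2.0 + 1150×8.0 + 1250×19.0 + 700×23.0 + 850×25.0 + 500×29.0 = 85500.

85500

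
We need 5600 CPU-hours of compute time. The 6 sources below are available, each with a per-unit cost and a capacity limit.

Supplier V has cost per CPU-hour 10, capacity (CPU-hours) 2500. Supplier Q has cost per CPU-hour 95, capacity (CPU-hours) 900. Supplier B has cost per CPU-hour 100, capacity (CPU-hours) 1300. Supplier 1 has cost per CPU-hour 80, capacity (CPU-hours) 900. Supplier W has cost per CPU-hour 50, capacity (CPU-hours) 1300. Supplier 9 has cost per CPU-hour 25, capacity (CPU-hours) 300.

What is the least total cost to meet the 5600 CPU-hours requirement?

Cheapest first:
Take 2500 from Supplier V at 10 — need 3100 more.
Supplier 9 at 25: take all 300 CPU-hours — 2800 still needed.
Take 1300 from Supplier W at 50 — need 1500 more.
Supplier 1 (80): use full 900 — 600 CPU-hours to go.
Take 600 from Supplier Q at 95 to finish.
Supplier B: unused.
Cost = 2500×10 + 300×25 + 1300×50 + 900×80 + 600×95 = 226500.

226500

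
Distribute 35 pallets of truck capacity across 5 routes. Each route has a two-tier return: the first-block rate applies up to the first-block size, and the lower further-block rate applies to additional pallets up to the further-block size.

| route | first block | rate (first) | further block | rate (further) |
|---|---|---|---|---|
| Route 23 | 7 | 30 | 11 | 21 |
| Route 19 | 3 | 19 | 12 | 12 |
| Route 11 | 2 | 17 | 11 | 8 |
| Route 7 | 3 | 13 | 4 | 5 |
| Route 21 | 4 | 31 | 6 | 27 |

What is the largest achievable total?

Order all 10 blocks by rate: Route 21/tier1 31 > Route 23/tier1 30 > Route 21/tier2 27 > Route 23/tier2 21 > Route 19/tier1 19 > Route 11/tier1 17 > Route 7/tier1 13 > Route 19/tier2 12 > Route 11/tier2 8 > Route 7/tier2 5.
Route 21/tier1 (31): +4 → 31 left.
Fill Route 23 tier1 block (7 at 30) → 24 left.
Route 21 tier2 at 27: fill all 6 → 18 left.
Route 23/tier2 (21): +11 → 7 left.
Route 19/tier1 (19): +3 → 4 left.
Route 11 tier1 at 17: fill all 2 → 2 left.
Route 7/tier1: +2 of 3 at 13; pool empty.
Total = 31×4 + 30×7 + 27×6 + 21×11 + 19×3 + 17×2 + 13×2 = 844.

844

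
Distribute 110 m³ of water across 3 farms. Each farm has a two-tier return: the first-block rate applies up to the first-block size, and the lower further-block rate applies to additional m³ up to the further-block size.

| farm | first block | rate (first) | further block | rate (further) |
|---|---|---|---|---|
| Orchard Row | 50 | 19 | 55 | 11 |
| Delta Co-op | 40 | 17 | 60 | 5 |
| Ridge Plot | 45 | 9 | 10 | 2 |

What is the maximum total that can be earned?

Treat each block as its own option and order by rate: Orchard Row/T1 19 > Delta Co-op/T1 17 > Orchard Row/T2 11 > Ridge Plot/T1 9 > Delta Co-op/T2 5 > Ridge Plot/T2 2.
Orchard Row/T1 (19): +50 → 60 left.
Delta Co-op T1 at 17: fill all 40 → 20 left.
Orchard Row T2 at 11: only 20 left, fill 20.
Total = 19×50 + 17×40 + 11×20 = 1850.

1850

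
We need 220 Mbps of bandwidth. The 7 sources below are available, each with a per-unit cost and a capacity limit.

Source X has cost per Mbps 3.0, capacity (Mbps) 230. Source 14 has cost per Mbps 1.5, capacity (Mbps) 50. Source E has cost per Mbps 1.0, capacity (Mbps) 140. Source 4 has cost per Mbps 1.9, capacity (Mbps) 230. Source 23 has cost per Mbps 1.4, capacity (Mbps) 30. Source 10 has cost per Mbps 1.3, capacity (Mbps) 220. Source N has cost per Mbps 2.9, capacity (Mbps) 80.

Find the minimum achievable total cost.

244

Cheapest first:
Source E at 1.0: take all 140 Mbps ; 80 still needed.
Take 80 from Source 10 at 1.3 to finish.
Source 23, Source 14, Source 4, Source N, Source X: unused.
Cost = 140×1.0 + 80×1.3 = 244.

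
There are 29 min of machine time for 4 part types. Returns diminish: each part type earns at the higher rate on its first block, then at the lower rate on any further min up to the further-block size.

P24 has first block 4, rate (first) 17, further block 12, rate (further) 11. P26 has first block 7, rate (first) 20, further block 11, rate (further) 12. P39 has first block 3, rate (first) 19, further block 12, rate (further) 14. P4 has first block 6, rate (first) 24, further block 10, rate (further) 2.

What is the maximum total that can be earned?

Rank every tier by rate: P4/T1 24 > P26/T1 20 > P39/T1 19 > P24/T1 17 > P39/T2 14 > P26/T2 12 > P24/T2 11 > P4/T2 2.
Fill P4 T1 block (6 at 24) ; 23 left.
P26/T1 (20): +7 ; 16 left.
P39 T1 at 19: fill all 3 ; 13 left.
Fill P24 T1 block (4 at 17) ; 9 left.
P39 T2 at 14: only 9 left, fill 9.
Total = 24×6 + 20×7 + 19×3 + 17×4 + 14×9 = 535.

535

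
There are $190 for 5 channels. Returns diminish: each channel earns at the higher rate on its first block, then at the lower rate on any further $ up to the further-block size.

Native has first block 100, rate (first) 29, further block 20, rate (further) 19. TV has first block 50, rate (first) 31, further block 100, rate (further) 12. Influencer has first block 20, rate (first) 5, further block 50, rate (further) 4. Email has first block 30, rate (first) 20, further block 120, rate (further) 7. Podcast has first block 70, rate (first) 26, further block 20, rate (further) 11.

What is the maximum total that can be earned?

5490

Order all 10 blocks by rate: TV/tier1 31 > Native/tier1 29 > Podcast/tier1 26 > Email/tier1 20 > Native/tier2 19 > TV/tier2 12 > Podcast/tier2 11 > Email/tier2 7 > Influencer/tier1 5 > Influencer/tier2 4.
Fill TV tier1 block (50 at 31) ; 140 left.
Native tier1 at 29: fill all 100 ; 40 left.
Podcast/tier1: +40 of 70 at 26; pool empty.
Total = 31×50 + 29×100 + 26×40 = 5490.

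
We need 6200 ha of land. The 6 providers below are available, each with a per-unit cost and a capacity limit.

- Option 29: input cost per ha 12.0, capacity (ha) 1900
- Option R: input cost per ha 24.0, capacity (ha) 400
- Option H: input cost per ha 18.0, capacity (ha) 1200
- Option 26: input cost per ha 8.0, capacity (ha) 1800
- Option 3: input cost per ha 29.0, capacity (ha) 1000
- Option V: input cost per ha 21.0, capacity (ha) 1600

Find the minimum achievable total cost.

Fill from the cheapest provider first.
Take 1800 from Option 26 at 8.0 — need 4400 more.
Take 1900 from Option 29 at 12.0 — need 2500 more.
Option H (18.0): use full 1200 — 1300 ha to go.
Take 1300 from Option V at 21.0 to finish.
Option R, Option 3: unused.
Cost = 1800×8.0 + 1900×12.0 + 1200×18.0 + 1300×21.0 = 86100.

86100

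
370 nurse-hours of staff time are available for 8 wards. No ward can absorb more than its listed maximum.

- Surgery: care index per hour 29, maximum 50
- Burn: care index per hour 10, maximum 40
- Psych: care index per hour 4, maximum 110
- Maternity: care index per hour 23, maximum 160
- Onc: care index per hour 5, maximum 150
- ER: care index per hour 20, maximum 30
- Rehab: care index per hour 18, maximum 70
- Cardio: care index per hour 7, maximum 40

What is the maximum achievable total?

Rank by care index per hour: Surgery 29 > Maternity 23 > ER 20 > Rehab 18 > Burn 10 > Cardio 7 > Onc 5 > Psych 4.
Give Surgery 50 to hit its cap of 50 → 320 left.
Maternity: +160 to 160 (cap) → 160 left.
Give ER 30 to hit its cap of 30 → 130 left.
Rehab takes 70 to reach its cap of 70 → 60 left.
Burn: +40 to 40 (cap) → 20 left.
Only 20 left; Cardio takes them to reach 20.
Total = 29×50 + 10×40 + 23×160 + 20×30 + 18×70 + 7×20 = 7530.

7530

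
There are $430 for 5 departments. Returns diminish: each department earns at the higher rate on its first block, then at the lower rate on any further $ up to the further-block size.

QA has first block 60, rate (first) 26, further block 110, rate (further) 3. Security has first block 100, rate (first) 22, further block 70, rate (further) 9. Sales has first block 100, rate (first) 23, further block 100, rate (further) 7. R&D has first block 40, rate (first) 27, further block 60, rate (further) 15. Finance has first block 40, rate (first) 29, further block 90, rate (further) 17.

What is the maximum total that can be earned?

9830

Rank every tier by rate: Finance/first 29 > R&D/first 27 > QA/first 26 > Sales/first 23 > Security/first 22 > Finance/second 17 > R&D/second 15 > Security/second 9 > Sales/second 7 > QA/second 3.
Fill Finance first block (40 at 29) — 390 left.
R&D/first (27): +40 — 350 left.
Fill QA first block (60 at 26) — 290 left.
Sales/first (23): +100 — 190 left.
Fill Security first block (100 at 22) — 90 left.
Finance/second (17): +90 — 0 left.
Total = 29×40 + 27×40 + 26×60 + 23×100 + 22×100 + 17×90 = 9830.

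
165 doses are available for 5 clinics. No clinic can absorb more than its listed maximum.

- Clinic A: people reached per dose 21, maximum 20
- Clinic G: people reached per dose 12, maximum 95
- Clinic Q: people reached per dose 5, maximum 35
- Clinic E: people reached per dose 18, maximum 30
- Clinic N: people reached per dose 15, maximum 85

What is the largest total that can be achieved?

2595

Order the clinics by people reached per dose: Clinic A 21 > Clinic E 18 > Clinic N 15 > Clinic G 12 > Clinic Q 5.
Clinic A: +20 to 20 (cap) — 145 left.
Give Clinic E 30 to hit its cap of 30 — 115 left.
Clinic N: +85 to 85 (cap) — 30 left.
Clinic G has room for 95 but only 30 remain, so it gets 30.
Total = 21×20 + 12×30 + 18×30 + 15×85 = 2595.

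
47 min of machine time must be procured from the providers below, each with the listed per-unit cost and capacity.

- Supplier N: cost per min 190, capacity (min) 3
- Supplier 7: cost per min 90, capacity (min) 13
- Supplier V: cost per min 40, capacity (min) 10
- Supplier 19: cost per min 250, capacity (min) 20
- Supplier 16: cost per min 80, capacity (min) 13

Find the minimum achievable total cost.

5180

Cheapest first:
Take 10 from Supplier V at 40 — need 37 more.
Supplier 16 (80): use full 13 — 24 min to go.
Take 13 from Supplier 7 at 90 — need 11 more.
Supplier N at 190: take all 3 min — 8 still needed.
Supplier 19 (250): take the remaining 8 — done.
Cost = 10×40 + 13×80 + 13×90 + 3×190 + 8×250 = 5180.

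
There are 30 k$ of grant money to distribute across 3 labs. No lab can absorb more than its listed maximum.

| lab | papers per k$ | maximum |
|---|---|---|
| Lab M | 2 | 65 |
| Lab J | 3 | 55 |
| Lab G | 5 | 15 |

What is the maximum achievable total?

Rank by papers per k$: Lab G 5 > Lab J 3 > Lab M 2.
Lab G: +15 to 15 (cap) ; 15 left.
Lab J: +15 (room for 55) → 15. Pool exhausted.
Total = 3×15 + 5×15 = 120.

120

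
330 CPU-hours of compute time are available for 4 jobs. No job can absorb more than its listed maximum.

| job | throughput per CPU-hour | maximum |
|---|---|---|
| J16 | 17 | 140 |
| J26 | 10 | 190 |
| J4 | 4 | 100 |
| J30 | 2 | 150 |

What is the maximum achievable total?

Order the jobs by throughput per CPU-hour: J16 17 > J26 10 > J4 4 > J30 2.
J16: +140 to 140 (cap) → 190 left.
Give J26 190 to hit its cap of 190 → 0 left.
Total = 17×140 + 10×190 = 4280.

4280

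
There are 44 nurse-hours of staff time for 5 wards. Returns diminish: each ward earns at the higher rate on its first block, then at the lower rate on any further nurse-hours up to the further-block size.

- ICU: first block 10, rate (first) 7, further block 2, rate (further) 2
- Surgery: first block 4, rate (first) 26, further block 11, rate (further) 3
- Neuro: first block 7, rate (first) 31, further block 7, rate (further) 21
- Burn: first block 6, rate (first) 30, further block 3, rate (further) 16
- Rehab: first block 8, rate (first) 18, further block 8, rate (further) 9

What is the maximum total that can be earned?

919

Order all 10 blocks by rate: Neuro/first 31 > Burn/first 30 > Surgery/first 26 > Neuro/second 21 > Rehab/first 18 > Burn/second 16 > Rehab/second 9 > ICU/first 7 > Surgery/second 3 > ICU/second 2.
Fill Neuro first block (7 at 31) ; 37 left.
Fill Burn first block (6 at 30) ; 31 left.
Fill Surgery first block (4 at 26) ; 27 left.
Neuro second at 21: fill all 7 ; 20 left.
Rehab first at 18: fill all 8 ; 12 left.
Burn/second (16): +3 ; 9 left.
Rehab second at 9: fill all 8 ; 1 left.
ICU first at 7: only 1 left, fill 1.
Total = 31×7 + 30×6 + 26×4 + 21×7 + 18×8 + 16×3 + 9×8 + 7×1 = 919.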